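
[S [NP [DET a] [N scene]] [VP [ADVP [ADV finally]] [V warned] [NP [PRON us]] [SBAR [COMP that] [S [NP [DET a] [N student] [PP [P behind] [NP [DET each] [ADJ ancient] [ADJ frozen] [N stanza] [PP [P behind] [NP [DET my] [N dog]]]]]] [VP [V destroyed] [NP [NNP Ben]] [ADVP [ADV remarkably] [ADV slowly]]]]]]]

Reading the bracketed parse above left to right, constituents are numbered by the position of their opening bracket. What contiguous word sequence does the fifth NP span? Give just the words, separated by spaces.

my dog

Opening `[NP` markers occur at word positions 1, 5, 7, 10, 15, 18; the fifth of these opens the constituent [NP my dog].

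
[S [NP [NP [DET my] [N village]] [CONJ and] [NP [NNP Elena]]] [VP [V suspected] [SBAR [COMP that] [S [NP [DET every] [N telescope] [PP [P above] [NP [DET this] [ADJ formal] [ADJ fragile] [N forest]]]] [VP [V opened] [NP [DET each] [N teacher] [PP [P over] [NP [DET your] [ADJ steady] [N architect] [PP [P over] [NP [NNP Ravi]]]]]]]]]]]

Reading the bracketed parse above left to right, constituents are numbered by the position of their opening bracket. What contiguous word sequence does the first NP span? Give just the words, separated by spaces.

my village and Elena

In left-to-right order the NP constituents are "my village and Elena"; "my village"; "Elena"; "every telescope above this formal fragile forest"; "this formal fragile forest"; "each teacher over your steady architect over Ravi"; "your steady architect over Ravi"; "Ravi". Number 1 is "my village and Elena".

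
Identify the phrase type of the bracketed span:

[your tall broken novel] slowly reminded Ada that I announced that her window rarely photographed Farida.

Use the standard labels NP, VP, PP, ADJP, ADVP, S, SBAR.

"novel" is the head of the bracketed span, so the span is a noun phrase: NP.

NP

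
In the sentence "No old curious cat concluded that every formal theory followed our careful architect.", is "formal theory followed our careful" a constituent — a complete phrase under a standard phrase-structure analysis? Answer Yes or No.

No

The smallest constituent containing the whole sequence is the clause [S every formal theory followed our careful architect], but the sequence is only part of it — it straddles the boundary between noun phrase "every formal theory" and verb phrase "followed our careful architect".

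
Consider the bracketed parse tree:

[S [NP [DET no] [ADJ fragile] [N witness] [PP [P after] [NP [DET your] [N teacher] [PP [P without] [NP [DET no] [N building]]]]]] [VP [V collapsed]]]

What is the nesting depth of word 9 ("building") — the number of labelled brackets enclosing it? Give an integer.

7

Counting open brackets not yet closed at "building": [S [NP [PP [NP [PP [NP [N = 7.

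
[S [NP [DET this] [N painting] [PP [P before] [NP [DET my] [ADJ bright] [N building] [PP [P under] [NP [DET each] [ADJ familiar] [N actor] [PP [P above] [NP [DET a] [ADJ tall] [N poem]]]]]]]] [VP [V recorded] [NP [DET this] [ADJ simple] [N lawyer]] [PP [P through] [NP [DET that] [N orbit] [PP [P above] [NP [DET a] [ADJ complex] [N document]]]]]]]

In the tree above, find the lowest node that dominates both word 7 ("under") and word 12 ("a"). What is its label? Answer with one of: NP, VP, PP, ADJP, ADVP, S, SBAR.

PP

Both words fall inside [PP under each familiar actor above a tall poem] (words 7–14), and no smaller constituent contains them both. Label: PP.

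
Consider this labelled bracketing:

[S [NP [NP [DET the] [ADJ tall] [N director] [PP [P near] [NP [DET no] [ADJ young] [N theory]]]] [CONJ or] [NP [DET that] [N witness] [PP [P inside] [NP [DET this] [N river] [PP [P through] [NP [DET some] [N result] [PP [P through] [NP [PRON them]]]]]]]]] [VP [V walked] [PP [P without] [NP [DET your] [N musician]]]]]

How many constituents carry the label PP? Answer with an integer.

5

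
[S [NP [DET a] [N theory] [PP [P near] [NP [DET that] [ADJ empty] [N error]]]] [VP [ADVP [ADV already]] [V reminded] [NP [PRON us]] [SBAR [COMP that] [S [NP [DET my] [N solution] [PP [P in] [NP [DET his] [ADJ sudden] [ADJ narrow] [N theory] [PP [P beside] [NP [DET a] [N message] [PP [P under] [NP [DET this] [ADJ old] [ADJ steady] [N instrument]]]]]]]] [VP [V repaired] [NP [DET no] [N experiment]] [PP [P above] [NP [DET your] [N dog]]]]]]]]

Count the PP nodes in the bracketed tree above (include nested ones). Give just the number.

5

Scanning left to right, an opening `[PP` appears at word positions 3, 13, 18, 21, 29 — 5 in total.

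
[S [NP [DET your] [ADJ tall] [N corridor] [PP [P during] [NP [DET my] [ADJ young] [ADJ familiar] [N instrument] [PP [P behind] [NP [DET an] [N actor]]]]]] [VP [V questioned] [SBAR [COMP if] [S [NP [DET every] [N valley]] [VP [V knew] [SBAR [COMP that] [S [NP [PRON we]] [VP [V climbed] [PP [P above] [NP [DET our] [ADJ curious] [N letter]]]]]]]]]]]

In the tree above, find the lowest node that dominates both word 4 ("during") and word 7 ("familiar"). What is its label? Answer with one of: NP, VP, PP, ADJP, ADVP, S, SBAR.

The smallest bracket enclosing both words is [PP during my young familiar instrument behind an actor], so the label is PP.

PP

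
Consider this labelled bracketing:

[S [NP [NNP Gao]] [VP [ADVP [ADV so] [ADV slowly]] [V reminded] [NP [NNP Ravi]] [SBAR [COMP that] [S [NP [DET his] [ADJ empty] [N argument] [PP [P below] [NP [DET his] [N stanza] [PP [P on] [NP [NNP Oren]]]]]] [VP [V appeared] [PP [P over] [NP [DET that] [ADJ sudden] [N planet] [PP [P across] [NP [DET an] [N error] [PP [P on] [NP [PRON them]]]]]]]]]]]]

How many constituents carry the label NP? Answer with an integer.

The NP constituents are: [NP Gao]; [NP Ravi]; [NP his empty argument below his stanza on Oren]; [NP his stanza on Oren]; [NP Oren]; [NP that sudden planet across an error on them] …. Total: 8.

8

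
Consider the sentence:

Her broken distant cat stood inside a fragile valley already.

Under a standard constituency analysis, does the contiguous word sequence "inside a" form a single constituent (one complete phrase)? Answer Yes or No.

No

The smallest constituent containing the whole sequence is the prepositional phrase [PP inside a fragile valley], but the sequence is only part of it — it straddles the boundary between preposition "inside" and noun phrase "a fragile valley".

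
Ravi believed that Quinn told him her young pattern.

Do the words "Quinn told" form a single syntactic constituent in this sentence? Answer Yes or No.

No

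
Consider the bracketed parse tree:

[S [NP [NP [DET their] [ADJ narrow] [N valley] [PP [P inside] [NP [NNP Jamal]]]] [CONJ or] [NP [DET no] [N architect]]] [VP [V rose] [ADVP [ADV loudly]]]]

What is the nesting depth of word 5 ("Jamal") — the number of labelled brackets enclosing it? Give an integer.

Path from the root down to the word: S → NP → NP → PP → NP → NNP. That is 6 enclosing brackets.

6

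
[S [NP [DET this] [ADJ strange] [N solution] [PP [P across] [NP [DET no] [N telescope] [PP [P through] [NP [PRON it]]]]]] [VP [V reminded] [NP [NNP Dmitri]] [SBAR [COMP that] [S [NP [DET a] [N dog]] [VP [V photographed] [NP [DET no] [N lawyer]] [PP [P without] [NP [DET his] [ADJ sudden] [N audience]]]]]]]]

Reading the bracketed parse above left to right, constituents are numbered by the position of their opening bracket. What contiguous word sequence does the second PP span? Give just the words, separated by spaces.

through it

The PP opening brackets appear, in order, over: "across no telescope through it"; "through it"; "without his sudden audience". The second one spans "through it".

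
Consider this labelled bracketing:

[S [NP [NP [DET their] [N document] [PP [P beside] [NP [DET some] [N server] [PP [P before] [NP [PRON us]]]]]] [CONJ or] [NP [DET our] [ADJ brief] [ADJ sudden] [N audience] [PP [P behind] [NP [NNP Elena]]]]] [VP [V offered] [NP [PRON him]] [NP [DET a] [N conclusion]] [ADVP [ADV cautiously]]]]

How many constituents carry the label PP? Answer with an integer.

Listing each PP by its span: [PP beside some server before us]; [PP before us]; [PP behind Elena] — that makes 3.

3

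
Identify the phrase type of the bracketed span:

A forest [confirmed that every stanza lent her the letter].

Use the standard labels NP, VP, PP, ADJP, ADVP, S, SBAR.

The bracketed span "confirmed that every stanza lent her the letter" is headed by "confirmed", making it a verb phrase (VP).

VP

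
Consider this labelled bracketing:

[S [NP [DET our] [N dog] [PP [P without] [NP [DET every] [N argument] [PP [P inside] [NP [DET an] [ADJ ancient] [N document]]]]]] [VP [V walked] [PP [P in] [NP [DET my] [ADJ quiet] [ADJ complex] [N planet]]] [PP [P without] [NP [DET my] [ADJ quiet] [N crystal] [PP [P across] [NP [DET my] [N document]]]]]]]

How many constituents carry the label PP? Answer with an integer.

5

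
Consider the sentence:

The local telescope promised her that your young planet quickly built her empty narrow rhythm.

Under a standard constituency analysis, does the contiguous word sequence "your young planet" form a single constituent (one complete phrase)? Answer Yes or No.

These words form the whole noun phrase headed by "planet", so yes — one constituent.

Yes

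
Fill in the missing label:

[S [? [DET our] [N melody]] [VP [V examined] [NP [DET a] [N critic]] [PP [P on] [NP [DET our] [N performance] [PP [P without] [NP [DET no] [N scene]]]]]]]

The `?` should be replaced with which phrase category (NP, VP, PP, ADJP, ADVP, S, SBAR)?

The `?` node immediately contains: DET 'our', N 'melody'. That is the internal structure of a noun phrase, so the label is NP.

NP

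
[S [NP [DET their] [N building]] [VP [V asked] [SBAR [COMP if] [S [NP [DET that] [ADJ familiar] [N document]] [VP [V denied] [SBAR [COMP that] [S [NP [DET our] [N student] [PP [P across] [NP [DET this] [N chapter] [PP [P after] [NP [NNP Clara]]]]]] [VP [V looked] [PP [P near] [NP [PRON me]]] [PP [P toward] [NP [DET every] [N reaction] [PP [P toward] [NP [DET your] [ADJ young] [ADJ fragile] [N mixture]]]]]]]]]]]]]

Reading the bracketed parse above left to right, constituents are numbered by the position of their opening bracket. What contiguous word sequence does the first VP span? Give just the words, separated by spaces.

In left-to-right order the VP constituents are "asked if that familiar document denied that our student across this chapter after Clara looked near me toward every reaction toward your young fragile mixture"; "denied that our student across this chapter after Clara looked near me toward every reaction toward your young fragile mixture"; "looked near me toward every reaction toward your young fragile mixture". Number 1 is "asked if that familiar document denied that our student across this chapter after Clara looked near me toward every reaction toward your young fragile mixture".

asked if that familiar document denied that our student across this chapter after Clara looked near me toward every reaction toward your young fragile mixture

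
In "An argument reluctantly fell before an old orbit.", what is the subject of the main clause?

The subject of the main clause is the NP immediately before the verb "fell": "an argument".

an argument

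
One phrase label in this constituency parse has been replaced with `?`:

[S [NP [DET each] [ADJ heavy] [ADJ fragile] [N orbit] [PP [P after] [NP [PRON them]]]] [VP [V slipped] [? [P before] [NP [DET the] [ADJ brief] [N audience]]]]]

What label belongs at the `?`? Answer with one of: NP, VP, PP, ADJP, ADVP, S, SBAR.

PP

Looking at what the `?` directly dominates — P 'before', NP — this is a prepositional phrase (PP).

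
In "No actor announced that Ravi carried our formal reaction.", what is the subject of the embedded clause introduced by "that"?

The subject of the embedded clause introduced by "that" is the NP immediately before the verb "carried": "Ravi".

Ravi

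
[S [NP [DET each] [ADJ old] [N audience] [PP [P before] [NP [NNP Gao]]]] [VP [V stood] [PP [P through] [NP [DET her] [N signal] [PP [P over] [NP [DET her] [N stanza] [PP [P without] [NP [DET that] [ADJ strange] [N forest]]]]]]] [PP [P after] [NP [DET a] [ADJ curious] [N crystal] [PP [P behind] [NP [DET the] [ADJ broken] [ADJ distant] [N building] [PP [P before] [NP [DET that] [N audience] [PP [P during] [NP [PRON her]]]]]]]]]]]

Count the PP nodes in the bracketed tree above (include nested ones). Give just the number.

8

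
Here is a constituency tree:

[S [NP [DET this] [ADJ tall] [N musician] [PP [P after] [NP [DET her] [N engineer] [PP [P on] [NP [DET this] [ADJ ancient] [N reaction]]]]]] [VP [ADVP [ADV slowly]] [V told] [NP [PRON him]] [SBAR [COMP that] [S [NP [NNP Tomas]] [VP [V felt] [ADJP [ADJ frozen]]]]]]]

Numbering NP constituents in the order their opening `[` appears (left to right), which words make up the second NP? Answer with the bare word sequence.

In left-to-right order the NP constituents are "this tall musician after her engineer on this ancient reaction"; "her engineer on this ancient reaction"; "this ancient reaction"; "him"; "Tomas". Number 2 is "her engineer on this ancient reaction".

her engineer on this ancient reaction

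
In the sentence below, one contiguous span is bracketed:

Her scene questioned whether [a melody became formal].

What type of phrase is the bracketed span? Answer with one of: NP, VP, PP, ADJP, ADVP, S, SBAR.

S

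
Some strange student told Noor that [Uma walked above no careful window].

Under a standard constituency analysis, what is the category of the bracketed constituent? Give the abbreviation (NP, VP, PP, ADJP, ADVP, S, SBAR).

S

"walked" is the head of the bracketed span, so the span is a clause: S.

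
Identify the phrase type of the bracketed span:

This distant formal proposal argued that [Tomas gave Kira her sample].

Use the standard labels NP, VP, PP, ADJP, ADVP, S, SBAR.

"gave" is the head of the bracketed span, so the span is a clause: S.

S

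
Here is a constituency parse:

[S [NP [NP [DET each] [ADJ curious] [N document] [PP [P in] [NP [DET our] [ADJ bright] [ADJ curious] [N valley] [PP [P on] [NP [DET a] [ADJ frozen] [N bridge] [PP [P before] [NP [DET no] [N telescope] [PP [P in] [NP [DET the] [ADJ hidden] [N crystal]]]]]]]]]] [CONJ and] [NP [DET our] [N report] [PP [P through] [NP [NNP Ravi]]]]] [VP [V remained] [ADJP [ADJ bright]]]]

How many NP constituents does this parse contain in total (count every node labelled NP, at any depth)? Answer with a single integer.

8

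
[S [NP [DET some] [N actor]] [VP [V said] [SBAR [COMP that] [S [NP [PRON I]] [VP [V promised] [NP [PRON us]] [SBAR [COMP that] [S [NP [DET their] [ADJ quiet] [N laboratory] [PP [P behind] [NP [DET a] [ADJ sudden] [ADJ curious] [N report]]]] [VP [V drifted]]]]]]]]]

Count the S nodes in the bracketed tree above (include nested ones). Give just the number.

3

Scanning left to right, an opening `[S` appears at word positions 1, 5, 9 — 3 in total.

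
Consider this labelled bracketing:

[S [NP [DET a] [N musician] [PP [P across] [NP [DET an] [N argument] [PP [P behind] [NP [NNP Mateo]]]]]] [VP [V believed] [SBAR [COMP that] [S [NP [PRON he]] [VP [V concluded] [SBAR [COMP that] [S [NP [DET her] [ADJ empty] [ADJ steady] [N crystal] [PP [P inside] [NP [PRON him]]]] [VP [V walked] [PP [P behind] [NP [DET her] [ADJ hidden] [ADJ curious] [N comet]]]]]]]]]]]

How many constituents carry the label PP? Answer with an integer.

Listing each PP by its span: [PP across an argument behind Mateo]; [PP behind Mateo]; [PP inside him]; [PP behind her hidden curious comet] — that makes 4.

4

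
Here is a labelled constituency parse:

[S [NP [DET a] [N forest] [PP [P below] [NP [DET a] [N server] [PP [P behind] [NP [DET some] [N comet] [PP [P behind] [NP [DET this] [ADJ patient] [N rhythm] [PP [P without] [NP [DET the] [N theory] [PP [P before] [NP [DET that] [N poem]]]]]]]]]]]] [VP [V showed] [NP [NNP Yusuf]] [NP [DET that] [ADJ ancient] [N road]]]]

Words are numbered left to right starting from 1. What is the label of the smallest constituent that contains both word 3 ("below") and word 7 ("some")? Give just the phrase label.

PP

The smallest bracket enclosing both words is [PP below a server behind some comet behind this patient rhythm without the theory before that poem], so the label is PP.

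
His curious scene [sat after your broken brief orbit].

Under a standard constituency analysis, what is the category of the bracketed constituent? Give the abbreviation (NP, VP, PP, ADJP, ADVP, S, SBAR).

VP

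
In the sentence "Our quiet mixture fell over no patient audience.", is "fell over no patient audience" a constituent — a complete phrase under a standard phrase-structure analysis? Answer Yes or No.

Yes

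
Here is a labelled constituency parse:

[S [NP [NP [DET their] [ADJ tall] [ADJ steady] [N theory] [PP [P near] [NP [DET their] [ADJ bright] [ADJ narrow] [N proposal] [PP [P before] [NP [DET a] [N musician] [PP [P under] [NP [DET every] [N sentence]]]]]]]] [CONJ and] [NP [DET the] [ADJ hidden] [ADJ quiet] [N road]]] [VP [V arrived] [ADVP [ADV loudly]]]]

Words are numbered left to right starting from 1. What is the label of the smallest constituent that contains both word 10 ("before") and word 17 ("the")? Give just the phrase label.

The smallest bracket enclosing both words is [NP their tall steady theory near their bright narrow proposal before a musician under every sentence and the hidden quiet road], so the label is NP.

NP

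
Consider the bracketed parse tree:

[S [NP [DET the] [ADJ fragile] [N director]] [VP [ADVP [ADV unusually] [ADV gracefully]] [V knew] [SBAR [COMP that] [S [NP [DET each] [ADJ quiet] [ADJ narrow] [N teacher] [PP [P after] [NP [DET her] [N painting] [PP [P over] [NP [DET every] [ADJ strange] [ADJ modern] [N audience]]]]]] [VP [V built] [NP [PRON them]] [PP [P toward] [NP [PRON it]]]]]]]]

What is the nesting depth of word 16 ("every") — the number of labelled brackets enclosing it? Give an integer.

Counting open brackets not yet closed at "every": [S [VP [SBAR [S [NP [PP [NP [PP [NP [DET = 10.

10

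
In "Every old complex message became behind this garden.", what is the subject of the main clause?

"every old complex message" is the NP that combines with the VP headed by "became" to form the main clause — the subject.

every old complex message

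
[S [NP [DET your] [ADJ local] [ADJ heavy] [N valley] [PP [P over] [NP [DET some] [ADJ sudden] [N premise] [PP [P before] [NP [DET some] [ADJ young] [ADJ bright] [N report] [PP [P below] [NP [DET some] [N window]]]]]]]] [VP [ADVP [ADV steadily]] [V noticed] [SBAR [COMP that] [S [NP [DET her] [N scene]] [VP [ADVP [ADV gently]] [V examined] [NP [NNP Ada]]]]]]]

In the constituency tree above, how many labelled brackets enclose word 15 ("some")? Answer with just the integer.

9

Counting open brackets not yet closed at "some": [S [NP [PP [NP [PP [NP [PP [NP [DET = 9.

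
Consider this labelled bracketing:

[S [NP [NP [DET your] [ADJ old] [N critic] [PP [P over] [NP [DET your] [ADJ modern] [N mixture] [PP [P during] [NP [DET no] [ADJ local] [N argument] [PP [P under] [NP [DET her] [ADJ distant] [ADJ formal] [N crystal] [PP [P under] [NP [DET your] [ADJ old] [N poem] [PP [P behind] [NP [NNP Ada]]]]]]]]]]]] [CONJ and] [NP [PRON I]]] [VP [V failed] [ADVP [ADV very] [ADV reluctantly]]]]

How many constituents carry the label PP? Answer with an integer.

5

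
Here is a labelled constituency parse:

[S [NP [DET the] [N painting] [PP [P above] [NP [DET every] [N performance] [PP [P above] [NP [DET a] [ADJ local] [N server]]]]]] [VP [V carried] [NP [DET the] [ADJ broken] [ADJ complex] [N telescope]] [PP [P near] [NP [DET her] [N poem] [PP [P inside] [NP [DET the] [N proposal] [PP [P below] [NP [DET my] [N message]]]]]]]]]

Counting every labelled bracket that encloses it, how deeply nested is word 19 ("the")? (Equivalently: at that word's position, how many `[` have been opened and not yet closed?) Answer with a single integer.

7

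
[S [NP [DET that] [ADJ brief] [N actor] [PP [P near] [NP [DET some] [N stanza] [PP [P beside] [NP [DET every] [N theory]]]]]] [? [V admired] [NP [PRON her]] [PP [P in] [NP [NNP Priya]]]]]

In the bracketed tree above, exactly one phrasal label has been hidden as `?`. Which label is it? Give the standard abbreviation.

VP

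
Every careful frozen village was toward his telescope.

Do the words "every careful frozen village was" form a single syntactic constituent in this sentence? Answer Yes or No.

No

The smallest constituent containing the whole sequence is the clause [S every careful frozen village was toward his telescope], but the sequence is only part of it — it straddles the boundary between noun phrase "every careful frozen village" and verb phrase "was toward his telescope".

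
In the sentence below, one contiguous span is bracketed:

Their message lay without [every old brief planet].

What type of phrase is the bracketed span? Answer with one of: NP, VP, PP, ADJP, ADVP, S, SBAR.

NP

The bracketed span "every old brief planet" is headed by "planet", making it a noun phrase (NP).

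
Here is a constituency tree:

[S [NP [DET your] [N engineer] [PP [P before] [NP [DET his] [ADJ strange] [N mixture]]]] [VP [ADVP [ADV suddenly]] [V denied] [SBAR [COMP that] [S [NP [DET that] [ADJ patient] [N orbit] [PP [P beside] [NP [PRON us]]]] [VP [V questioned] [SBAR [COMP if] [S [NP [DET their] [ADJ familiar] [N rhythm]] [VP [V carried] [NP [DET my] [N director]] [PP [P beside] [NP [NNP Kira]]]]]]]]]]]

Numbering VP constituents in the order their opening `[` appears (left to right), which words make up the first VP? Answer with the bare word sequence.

suddenly denied that that patient orbit beside us questioned if their familiar rhythm carried my director beside Kira

The VP opening brackets appear, in order, over: "suddenly denied that that patient orbit beside us questioned if their familiar rhythm carried my director beside Kira"; "questioned if their familiar rhythm carried my director beside Kira"; "carried my director beside Kira". The first one spans "suddenly denied that that patient orbit beside us questioned if their familiar rhythm carried my director beside Kira".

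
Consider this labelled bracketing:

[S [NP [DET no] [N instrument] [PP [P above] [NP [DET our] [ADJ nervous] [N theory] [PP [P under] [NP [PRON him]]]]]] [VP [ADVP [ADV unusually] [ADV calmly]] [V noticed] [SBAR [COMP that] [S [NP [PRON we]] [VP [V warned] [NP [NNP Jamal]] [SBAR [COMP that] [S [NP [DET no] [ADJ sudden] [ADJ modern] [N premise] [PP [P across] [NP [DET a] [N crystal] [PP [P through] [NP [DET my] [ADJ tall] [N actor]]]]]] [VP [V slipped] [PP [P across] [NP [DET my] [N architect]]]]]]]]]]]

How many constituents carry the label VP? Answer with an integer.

Scanning left to right, an opening `[VP` appears at word positions 9, 14, 28 — 3 in total.

3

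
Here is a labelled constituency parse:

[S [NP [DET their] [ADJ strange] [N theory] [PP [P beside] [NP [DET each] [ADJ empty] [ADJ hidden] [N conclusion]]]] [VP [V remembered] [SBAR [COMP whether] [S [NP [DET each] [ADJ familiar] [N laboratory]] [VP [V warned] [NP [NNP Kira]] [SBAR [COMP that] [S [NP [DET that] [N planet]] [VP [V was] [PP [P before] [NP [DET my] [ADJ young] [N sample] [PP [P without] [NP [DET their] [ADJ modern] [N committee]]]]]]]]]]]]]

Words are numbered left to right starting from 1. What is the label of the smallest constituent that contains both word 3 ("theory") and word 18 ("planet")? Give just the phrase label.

S

Word 3 lies under S → NP → N; word 18 lies under S → VP → SBAR → S → VP → SBAR → S → NP → N. The lowest shared node is the S.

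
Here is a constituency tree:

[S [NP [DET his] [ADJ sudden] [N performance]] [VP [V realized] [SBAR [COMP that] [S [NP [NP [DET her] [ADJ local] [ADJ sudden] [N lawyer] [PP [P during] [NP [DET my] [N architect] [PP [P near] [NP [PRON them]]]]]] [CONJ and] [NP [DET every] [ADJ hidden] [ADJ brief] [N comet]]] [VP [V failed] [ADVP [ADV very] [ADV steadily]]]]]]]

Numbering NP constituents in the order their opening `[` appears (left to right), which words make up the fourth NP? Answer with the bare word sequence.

my architect near them

The NP opening brackets appear, in order, over: "his sudden performance"; "her local sudden lawyer during my architect near them and every hidden brief comet"; "her local sudden lawyer during my architect near them"; "my architect near them"; "them"; "every hidden brief comet". The fourth one spans "my architect near them".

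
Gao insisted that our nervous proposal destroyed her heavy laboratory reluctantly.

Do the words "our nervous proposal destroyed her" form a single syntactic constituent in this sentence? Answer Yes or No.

No

"our" belongs to the noun phrase "our nervous proposal" while "her" belongs to the verb phrase "destroyed her heavy laboratory reluctantly"; a span that runs across that boundary is not a single phrase.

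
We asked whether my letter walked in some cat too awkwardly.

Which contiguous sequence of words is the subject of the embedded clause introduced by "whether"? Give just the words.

my letter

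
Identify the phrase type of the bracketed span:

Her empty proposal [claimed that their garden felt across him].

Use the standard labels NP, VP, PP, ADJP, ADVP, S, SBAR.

VP

"claimed" is the head of the bracketed span, so the span is a verb phrase: VP.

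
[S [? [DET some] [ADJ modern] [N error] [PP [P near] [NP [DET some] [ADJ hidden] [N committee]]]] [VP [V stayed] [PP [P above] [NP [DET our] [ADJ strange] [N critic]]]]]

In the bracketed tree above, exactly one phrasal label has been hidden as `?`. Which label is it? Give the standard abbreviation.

NP

A constituent whose immediate children are DET 'some', ADJ 'modern', N 'error', PP is a noun phrase: NP.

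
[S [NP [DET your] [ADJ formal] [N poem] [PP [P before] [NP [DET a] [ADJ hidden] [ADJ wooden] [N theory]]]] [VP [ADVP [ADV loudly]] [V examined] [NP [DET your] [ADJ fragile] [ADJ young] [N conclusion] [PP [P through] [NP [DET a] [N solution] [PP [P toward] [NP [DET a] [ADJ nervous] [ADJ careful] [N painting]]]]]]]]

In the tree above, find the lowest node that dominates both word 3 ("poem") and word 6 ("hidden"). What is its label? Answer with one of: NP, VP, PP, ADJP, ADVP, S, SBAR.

NP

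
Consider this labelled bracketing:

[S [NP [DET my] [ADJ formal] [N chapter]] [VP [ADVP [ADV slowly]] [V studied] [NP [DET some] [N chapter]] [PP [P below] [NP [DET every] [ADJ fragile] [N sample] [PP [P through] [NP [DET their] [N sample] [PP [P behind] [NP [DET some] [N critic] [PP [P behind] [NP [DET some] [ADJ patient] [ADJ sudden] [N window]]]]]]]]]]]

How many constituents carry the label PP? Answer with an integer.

4

Scanning left to right, an opening `[PP` appears at word positions 8, 12, 15, 18 — 4 in total.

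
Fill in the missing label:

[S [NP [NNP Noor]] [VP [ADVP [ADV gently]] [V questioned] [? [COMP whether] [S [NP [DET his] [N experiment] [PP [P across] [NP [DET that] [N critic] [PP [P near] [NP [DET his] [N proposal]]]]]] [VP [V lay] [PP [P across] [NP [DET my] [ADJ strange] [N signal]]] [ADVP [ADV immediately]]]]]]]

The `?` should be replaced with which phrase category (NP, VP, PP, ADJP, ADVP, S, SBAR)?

The `?` node immediately contains: COMP 'whether', S. That is the internal structure of a subordinate clause, so the label is SBAR.

SBAR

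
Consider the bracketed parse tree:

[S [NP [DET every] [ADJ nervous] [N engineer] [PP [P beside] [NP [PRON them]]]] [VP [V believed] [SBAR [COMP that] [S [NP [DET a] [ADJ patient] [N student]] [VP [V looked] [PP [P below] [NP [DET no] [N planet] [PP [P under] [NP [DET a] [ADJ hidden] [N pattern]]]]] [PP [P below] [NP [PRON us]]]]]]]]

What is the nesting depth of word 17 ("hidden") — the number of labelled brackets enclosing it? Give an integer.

10

Path from the root down to the word: S → VP → SBAR → S → VP → PP → NP → PP → NP → ADJ. That is 10 enclosing brackets.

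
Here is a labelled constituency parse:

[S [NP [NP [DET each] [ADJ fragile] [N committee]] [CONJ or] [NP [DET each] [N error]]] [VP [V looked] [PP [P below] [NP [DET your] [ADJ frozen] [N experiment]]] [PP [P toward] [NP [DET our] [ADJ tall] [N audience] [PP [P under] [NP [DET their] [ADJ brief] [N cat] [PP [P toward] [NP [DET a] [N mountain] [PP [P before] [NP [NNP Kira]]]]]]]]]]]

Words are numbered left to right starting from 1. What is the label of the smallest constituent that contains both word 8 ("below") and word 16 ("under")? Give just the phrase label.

VP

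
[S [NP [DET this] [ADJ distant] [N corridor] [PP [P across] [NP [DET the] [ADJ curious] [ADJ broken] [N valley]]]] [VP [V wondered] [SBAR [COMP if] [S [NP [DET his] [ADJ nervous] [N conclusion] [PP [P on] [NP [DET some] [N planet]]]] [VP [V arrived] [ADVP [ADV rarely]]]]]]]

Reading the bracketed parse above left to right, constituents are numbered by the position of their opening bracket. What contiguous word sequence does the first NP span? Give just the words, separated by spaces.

this distant corridor across the curious broken valley

The NP opening brackets appear, in order, over: "this distant corridor across the curious broken valley"; "the curious broken valley"; "his nervous conclusion on some planet"; "some planet". The first one spans "this distant corridor across the curious broken valley".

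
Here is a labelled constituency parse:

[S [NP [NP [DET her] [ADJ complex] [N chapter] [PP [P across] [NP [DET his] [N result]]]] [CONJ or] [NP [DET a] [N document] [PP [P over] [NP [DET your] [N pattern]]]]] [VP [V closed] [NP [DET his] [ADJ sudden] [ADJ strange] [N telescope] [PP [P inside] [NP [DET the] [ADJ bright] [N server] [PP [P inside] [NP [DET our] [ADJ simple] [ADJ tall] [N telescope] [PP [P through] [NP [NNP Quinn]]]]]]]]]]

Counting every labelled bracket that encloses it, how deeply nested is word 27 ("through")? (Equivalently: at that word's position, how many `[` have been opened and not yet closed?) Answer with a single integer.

9

Path from the root down to the word: S → VP → NP → PP → NP → PP → NP → PP → P. That is 9 enclosing brackets.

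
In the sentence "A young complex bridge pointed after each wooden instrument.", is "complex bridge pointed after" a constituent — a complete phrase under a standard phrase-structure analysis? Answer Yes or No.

No

The smallest constituent containing the whole sequence is the clause [S a young complex bridge pointed after each wooden instrument], but the sequence is only part of it — it straddles the boundary between noun phrase "a young complex bridge" and verb phrase "pointed after each wooden instrument".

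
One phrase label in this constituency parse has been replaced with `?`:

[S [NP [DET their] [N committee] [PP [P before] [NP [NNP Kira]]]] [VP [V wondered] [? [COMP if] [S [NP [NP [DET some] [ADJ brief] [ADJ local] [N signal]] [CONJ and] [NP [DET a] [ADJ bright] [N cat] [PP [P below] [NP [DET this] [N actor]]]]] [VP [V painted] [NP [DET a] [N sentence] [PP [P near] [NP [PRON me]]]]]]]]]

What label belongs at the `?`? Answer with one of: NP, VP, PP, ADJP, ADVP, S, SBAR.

Looking at what the `?` directly dominates — COMP 'if', S — this is a subordinate clause (SBAR).

SBAR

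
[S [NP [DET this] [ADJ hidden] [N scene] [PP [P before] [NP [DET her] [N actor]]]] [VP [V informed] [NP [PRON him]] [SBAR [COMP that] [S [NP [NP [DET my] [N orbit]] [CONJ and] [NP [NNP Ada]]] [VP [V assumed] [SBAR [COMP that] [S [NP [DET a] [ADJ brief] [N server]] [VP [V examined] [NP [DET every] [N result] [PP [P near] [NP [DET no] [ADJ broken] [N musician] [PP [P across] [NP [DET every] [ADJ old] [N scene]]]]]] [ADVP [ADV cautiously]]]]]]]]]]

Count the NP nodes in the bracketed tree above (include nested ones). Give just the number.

10

The NP constituents are: [NP this hidden scene before her actor]; [NP her actor]; [NP him]; [NP my orbit and Ada]; [NP my orbit]; [NP Ada] …. Total: 10.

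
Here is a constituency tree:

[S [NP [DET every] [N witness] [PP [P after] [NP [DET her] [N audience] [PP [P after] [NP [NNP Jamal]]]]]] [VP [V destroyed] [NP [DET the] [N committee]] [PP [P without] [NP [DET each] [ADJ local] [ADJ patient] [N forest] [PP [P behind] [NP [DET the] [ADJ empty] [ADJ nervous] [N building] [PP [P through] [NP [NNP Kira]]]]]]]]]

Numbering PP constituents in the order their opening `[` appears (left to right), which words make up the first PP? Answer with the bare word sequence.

after her audience after Jamal

Opening `[PP` markers occur at word positions 3, 6, 11, 16, 21; the first of these opens the constituent [PP after her audience after Jamal].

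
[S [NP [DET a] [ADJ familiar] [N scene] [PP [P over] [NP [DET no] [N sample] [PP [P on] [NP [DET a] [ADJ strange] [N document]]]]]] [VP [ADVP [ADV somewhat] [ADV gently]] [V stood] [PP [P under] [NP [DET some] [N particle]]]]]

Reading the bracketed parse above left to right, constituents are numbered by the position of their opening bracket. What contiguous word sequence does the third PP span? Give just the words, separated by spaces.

In left-to-right order the PP constituents are "over no sample on a strange document"; "on a strange document"; "under some particle". Number 3 is "under some particle".

under some particle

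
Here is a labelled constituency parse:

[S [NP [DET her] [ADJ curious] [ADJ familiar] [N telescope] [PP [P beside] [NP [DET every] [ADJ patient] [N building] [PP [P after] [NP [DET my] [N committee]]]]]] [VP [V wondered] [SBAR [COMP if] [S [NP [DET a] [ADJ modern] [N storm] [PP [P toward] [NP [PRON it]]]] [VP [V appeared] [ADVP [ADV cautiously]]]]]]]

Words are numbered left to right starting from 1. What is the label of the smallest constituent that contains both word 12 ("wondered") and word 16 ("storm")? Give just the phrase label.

VP

The smallest bracket enclosing both words is [VP wondered if a modern storm toward it appeared cautiously], so the label is VP.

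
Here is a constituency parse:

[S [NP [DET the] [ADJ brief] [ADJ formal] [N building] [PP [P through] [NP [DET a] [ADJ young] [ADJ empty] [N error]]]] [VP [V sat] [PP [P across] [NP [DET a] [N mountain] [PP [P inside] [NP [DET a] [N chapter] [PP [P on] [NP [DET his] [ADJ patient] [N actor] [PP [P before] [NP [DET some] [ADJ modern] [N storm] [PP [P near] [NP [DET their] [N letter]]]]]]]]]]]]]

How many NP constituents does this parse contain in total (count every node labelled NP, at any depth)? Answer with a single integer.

Scanning left to right, an opening `[NP` appears at word positions 1, 6, 12, 15, 18, 22, 26 — 7 in total.

7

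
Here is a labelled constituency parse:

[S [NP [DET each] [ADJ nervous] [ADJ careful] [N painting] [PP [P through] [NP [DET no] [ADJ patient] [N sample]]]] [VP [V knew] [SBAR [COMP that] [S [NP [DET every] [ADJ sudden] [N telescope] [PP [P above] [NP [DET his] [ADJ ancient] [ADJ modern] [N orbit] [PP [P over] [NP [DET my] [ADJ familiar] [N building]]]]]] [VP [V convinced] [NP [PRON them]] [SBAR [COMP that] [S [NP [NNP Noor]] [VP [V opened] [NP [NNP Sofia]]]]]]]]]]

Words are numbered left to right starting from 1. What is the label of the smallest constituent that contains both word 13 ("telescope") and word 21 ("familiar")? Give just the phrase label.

NP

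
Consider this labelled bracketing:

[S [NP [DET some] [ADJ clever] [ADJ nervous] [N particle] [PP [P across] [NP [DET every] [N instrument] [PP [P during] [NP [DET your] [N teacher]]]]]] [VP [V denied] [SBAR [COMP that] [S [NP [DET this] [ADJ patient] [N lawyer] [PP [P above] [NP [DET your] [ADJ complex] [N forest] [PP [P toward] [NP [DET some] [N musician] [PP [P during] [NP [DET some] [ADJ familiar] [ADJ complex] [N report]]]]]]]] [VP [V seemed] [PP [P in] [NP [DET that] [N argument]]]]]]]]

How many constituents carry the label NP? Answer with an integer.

8

The NP constituents are: [NP some clever nervous particle across every instrument during your teacher]; [NP every instrument during your teacher]; [NP your teacher]; [NP this patient lawyer above your complex forest toward some musician during some familiar complex report]; [NP your complex forest toward some musician during some familiar complex report]; [NP some musician during some familiar complex report] …. Total: 8.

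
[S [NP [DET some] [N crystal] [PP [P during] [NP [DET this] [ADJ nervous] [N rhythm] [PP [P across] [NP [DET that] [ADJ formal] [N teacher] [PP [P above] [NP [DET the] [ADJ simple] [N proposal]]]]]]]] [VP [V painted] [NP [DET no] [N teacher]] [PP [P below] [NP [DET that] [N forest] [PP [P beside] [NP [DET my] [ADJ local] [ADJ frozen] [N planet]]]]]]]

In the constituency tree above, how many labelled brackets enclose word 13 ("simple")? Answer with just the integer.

Counting open brackets not yet closed at "simple": [S [NP [PP [NP [PP [NP [PP [NP [ADJ = 9.

9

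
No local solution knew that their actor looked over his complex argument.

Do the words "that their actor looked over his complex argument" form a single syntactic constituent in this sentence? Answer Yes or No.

Yes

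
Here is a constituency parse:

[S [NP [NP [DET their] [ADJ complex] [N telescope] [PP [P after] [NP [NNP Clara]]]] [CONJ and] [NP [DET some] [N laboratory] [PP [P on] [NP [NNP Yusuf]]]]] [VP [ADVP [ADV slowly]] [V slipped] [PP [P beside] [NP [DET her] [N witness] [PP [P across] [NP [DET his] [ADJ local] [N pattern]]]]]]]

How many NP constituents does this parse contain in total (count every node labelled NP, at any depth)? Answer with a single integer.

7

The NP constituents are: [NP their complex telescope after Clara and some laboratory on Yusuf]; [NP their complex telescope after Clara]; [NP Clara]; [NP some laboratory on Yusuf]; [NP Yusuf]; [NP her witness across his local pattern] …. Total: 7.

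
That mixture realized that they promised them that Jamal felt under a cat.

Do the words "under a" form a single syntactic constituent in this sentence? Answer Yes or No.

No

"under" belongs to the preposition "under" while "a" belongs to the noun phrase "a cat"; a span that runs across that boundary is not a single phrase.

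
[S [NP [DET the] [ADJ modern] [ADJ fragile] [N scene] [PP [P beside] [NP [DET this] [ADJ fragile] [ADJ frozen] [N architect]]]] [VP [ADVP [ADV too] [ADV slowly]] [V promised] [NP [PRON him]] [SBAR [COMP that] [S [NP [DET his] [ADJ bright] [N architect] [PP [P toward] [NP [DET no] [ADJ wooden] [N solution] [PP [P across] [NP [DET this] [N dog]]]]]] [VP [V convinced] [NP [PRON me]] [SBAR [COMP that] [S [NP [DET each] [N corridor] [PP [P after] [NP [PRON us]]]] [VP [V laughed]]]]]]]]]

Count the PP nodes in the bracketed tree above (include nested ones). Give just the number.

4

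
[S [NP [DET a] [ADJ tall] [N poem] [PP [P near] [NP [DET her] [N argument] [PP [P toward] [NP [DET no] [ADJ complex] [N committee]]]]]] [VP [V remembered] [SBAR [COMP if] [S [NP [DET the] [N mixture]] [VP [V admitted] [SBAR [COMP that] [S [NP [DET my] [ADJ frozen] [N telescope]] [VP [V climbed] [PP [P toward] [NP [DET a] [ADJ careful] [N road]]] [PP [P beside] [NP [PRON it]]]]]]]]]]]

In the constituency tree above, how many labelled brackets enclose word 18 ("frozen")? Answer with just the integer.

9

Path from the root down to the word: S → VP → SBAR → S → VP → SBAR → S → NP → ADJ. That is 9 enclosing brackets.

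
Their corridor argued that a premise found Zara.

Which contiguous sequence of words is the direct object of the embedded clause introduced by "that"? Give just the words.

Zara

Within the embedded clause introduced by "that", the direct object of "found" is "Zara".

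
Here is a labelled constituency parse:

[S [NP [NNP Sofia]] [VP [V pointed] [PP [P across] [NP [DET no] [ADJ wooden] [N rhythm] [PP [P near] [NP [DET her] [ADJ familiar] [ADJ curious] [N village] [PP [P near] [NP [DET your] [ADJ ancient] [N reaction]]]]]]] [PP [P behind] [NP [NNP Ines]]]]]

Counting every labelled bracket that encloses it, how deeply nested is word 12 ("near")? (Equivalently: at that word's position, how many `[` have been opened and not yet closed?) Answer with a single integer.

Path from the root down to the word: S → VP → PP → NP → PP → NP → PP → P. That is 8 enclosing brackets.

8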